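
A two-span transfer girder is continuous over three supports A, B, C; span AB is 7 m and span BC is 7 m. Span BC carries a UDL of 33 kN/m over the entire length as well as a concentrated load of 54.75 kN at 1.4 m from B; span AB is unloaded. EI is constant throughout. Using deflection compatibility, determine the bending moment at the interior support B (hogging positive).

Insert a hinge at B; M_B is the redundant, and each span becomes simply supported.
Discontinuity in slope at B on the released structure — sum the simple-span end rotations:
  span BC: UDL 33: wL³/(24EI) = 471.6/EI
  span BC: point load 54.75 at a = 1.4: Pab(L + b)/(6LEI) = 128.8/EI
  relative rotation θ_0 = (0 + 600.4)/EI = 600.4/EI
A unit hogging moment at B produces rotation L₁/(3EI) + L₂/(3EI) = 4.667/EI.
Slope continuity at B: θ_0 = M_B·4.667/EI, so M_B = 600.4/4.667 = 128.7 kN·m (hogging).

M_B = 128.7 kN·m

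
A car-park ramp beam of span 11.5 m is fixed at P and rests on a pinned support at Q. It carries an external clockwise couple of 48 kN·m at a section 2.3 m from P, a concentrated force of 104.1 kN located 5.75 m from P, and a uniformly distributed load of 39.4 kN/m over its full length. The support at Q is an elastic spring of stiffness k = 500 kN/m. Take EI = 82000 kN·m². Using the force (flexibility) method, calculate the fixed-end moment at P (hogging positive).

M_P = 1473 kN·m

Take the reaction at Q as the redundant and release it; the primary structure is a cantilever fixed at P.
Downward deflection at the released point Q due to the loads:
  clockwise couple 48 at a = 2.3: M₀a(2L − a)/(2EI) = 1143/EI
  point load 104.1 at a = 5.75: Pa²(3L − a)/(6EI) = 16492/EI
  UDL 39.4: wL⁴/(8EI) = 86139/EI
  δ_0 = 103773/EI
Flexibility coefficient — unit upward force at Q: δ_{QQ} = L³/(3EI) = 507/EI.
With EI = 82000 kN·m²: δ_0 = 1.2655 m and δ_{QQ} = 0.006182 m/kN.
Compatibility — the spring shortens by R_Q/k under the reaction it provides: δ_0 − R_Q·δ_{QQ} = R_Q/k. With 1/k = 0.002 m/kN, R_Q = δ_0 / (δ_{QQ} + 1/k) = 1.2655 / (0.006182 + 0.002) = 154.7 kN.
Moment equilibrium about P: M_P = Σ(load moments about P) − R_Q·L = 3252 − 154.7×11.5 = 1473 kN·m.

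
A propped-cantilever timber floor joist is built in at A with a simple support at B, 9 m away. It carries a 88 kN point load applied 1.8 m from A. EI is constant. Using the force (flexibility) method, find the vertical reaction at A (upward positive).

Remove the prop at B; the released (primary) structure is a cantilever built in at A.
Downward deflection at the released point B due to the loads:
  point load 88 at a = 1.8: Pa²(3L − a)/(6EI) = 1198/EI
Flexibility coefficient — unit upward force at B: δ_{BB} = L³/(3EI) = 243/EI.
Compatibility at B: δ_0 − R_B·δ_{BB} = 0, so R_B = 1198/243 = 4.928 kN.
Vertical equilibrium: R_A = ΣP − R_B = 88 − 4.928 = 83.07 kN.

R_A = 83.07 kN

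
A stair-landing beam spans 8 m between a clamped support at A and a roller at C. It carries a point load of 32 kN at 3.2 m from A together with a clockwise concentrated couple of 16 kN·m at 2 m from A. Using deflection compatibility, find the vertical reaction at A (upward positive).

Choose R_C as the redundant. The primary structure is the cantilever fixed at A.
Free-end deflection of the primary structure under the applied loading (downward +):
  point load 32 at a = 3.2: Pa²(3L − a)/(6EI) = 1136/EI
  clockwise couple 16 at a = 2: M₀a(2L − a)/(2EI) = 224/EI
  δ_0 = 1360/EI
Flexibility coefficient — unit upward force at C: δ_{CC} = L³/(3EI) = 170.7/EI.
Compatibility at C: δ_0 − R_C·δ_{CC} = 0, so R_C = 1360/170.7 = 7.968 kN.
Vertical equilibrium: R_A = ΣP − R_C = 32 − 7.968 = 24.03 kN.

R_A = 24.03 kN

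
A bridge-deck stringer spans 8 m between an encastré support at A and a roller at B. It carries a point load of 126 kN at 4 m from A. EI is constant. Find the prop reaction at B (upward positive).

Take the reaction at B as the redundant and release it; the primary structure is a cantilever fixed at A.
Free-end deflection of the primary structure under the applied loading (downward +):
  point load 126 at a = 4: Pa²(3L − a)/(6EI) = 6720/EI
Flexibility coefficient — unit upward force at B: δ_{BB} = L³/(3EI) = 170.7/EI.
Compatibility at B: δ_0 − R_B·δ_{BB} = 0, so R_B = 6720/170.7 = 39.38 kN.

R_B = 39.38 kN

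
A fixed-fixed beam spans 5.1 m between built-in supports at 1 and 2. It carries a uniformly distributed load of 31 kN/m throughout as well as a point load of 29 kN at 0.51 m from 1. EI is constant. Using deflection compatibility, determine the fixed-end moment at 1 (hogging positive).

M_1 = 79.17 kN·m

Take the two fixed-end moments M_1, M_2 as redundants; the released structure is the simple span 12.
Simple-span end rotations at 1 and 2 under the given loads:
  at 1: UDL 31: wL³/(24EI) = 171.3/EI
  at 2: UDL 31: wL³/(24EI) = 171.3/EI
  at 1: point load 29 at a = 0.51: Pab(L + b)/(6LEI) = 21.5/EI
  at 2: point load 29 at a = 0.51: Pab(L + a)/(6LEI) = 12.45/EI
  θ_10 = 192.8/EI,  θ_20 = 183.8/EI
Flexibility coefficients: a unit moment at one end gives L/(3EI) there and L/(6EI) at the far end, so f₁₁ = f₂₂ = 1.7/EI and f₁₂ = f₂₁ = 0.85/EI.
Compatibility — zero rotation at each built-in end:
  1.7 M_1 + 0.85 M_2 = 192.8
  0.85 M_1 + 1.7 M_2 = 183.8
Solving the pair gives M_1 = 79.17 kN·m and M_2 = 68.52 kN·m (hogging).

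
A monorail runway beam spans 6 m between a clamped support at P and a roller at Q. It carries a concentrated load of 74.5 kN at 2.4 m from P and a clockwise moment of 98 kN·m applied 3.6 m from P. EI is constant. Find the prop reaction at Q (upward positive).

R_Q = 36.08 kN

Choose R_Q as the redundant. The primary structure is the cantilever fixed at P.
Downward deflection at the released point Q due to the loads:
  point load 74.5 at a = 2.4: Pa²(3L − a)/(6EI) = 1116/EI
  clockwise couple 98 at a = 3.6: M₀a(2L − a)/(2EI) = 1482/EI
  δ_0 = 2597/EI
Flexibility coefficient — unit upward force at Q: δ_{QQ} = L³/(3EI) = 72/EI.
The prop prevents deflection at Q: R_Q = δ_0/δ_{QQ} = 2597/72 = 36.08 kN.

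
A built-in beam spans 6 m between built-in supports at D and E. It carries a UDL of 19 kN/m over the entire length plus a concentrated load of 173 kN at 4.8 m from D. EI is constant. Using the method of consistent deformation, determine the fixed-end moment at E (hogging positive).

M_E = 189.9 kN·m

Take the two fixed-end moments M_D, M_E as redundants; the released structure is the simple span DE.
Simple-span end rotations at D and E under the given loads:
  at D: UDL 19: wL³/(24EI) = 171/EI
  at E: UDL 19: wL³/(24EI) = 171/EI
  at D: point load 173 at a = 4.8: Pab(L + b)/(6LEI) = 199.3/EI
  at E: point load 173 at a = 4.8: Pab(L + a)/(6LEI) = 298.9/EI
  θ_D0 = 370.3/EI,  θ_E0 = 469.9/EI
Flexibility coefficients: a unit moment at one end gives L/(3EI) there and L/(6EI) at the far end, so f₁₁ = f₂₂ = 2/EI and f₁₂ = f₂₁ = 1/EI.
Compatibility — zero rotation at each built-in end:
  2 M_D + 1 M_E = 370.3
  1 M_D + 2 M_E = 469.9
Solving the pair gives M_D = 90.22 kN·m and M_E = 189.9 kN·m (hogging).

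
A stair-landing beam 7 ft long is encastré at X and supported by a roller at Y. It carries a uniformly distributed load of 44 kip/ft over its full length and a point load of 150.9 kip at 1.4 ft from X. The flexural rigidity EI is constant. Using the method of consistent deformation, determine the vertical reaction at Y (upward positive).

Take the reaction at Y as the redundant and release it; the primary structure is a cantilever fixed at X.
Primary-structure tip deflection at Y by superposition:
  UDL 44: wL⁴/(8EI) = 13206/EI
  point load 150.9 at a = 1.4: Pa²(3L − a)/(6EI) = 966.2/EI
  δ_0 = 14172/EI
Tip deflection under a unit load at Y: L³/(3EI) = 114.3/EI.
The prop prevents deflection at Y: R_Y = δ_0/δ_{YY} = 14172/114.3 = 124 kip.

R_Y = 124 kip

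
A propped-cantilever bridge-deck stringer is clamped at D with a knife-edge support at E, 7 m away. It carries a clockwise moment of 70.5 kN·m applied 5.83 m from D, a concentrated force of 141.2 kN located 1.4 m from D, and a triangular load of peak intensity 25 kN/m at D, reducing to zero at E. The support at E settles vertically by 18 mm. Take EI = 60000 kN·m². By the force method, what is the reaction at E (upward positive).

R_E = 30.65 kN

Remove the prop at E; the released (primary) structure is a cantilever built in at D.
Free-end deflection of the primary structure under the applied loading (downward +):
  clockwise couple 70.5 at a = 5.83: M₀a(2L − a)/(2EI) = 1679/EI
  point load 141.2 at a = 1.4: Pa²(3L − a)/(6EI) = 904.1/EI
  triangular load, peak 25 at the fixed end: w₀L⁴/(30EI) = 2001/EI
  δ_0 = 4584/EI
Flexibility coefficient — unit upward force at E: δ_{EE} = L³/(3EI) = 114.3/EI.
With EI = 60000 kN·m²: δ_0 = 0.076398 m and δ_{EE} = 0.001906 m/kN.
Compatibility — the beam at E must follow the support down by 0.018 m: δ_0 − R_E·δ_{EE} = 0.018, so R_E = (0.076398 − 0.018)/0.001906 = 30.65 kN.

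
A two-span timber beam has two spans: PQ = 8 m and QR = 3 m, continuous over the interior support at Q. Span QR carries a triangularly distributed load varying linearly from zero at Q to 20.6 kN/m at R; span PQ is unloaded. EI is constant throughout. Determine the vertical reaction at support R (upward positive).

Insert a hinge at Q; M_Q is the redundant, and each span becomes simply supported.
End slopes at the hinge Q, treating each span as simply supported:
  span QR: triangular load, peak 20.6: 7w₀L³/(360EI) = 10.81/EI
  relative rotation θ_0 = (0 + 10.81)/EI = 10.81/EI
A unit hogging moment at Q produces rotation L₁/(3EI) + L₂/(3EI) = 3.667/EI.
Compatibility: M_Q·(L₁+L₂)/(3EI) = θ_0, giving M_Q = 2.95 kN·m (hogging).
Span QR, ΣM about R: R_Q^{QR}·3 = 30.9 + 2.95, so R_Q^{QR} = 11.28 kN and R_R = 30.9 − 11.28 = 19.62 kN.

R_R = 19.62 kN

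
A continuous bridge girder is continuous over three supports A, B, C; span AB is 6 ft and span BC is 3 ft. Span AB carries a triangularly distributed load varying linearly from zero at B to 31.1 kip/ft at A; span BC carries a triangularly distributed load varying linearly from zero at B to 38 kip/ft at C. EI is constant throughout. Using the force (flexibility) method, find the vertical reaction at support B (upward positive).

R_B = 75.19 kip

Release continuity at B by inserting a hinge; the redundant is the internal moment M_B. The primary structure is two simply-supported spans AB and BC.
End slopes at the hinge B, treating each span as simply supported:
  span AB: triangular load, peak 31.1: 7w₀L³/(360EI) = 130.6/EI
  span BC: triangular load, peak 38: 7w₀L³/(360EI) = 19.95/EI
  relative rotation θ_0 = (130.6 + 19.95)/EI = 150.6/EI
A unit hogging moment at B produces rotation L₁/(3EI) + L₂/(3EI) = 3/EI.
Slope continuity at B: θ_0 = M_B·3/EI, so M_B = 150.6/3 = 50.19 kip·ft (hogging).
Span AB, ΣM about A with M_B applied at B: R_B^{AB}·6 = 186.6 + 50.19, so R_B^{AB} = 39.47 kip and R_A = 93.3 − 39.47 = 53.84 kip.
Span BC, ΣM about C: R_B^{BC}·3 = 57 + 50.19, so R_B^{BC} = 35.73 kip and R_C = 57 − 35.73 = 21.27 kip.
R_B = 39.47 + 35.73 = 75.19 kip.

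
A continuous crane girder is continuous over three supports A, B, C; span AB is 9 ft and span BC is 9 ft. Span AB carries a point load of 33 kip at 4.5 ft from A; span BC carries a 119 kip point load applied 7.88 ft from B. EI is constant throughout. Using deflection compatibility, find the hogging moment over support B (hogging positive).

Release continuity at B by inserting a hinge; the redundant is the internal moment M_B. The primary structure is two simply-supported spans AB and BC.
Discontinuity in slope at B on the released structure — sum the simple-span end rotations:
  span AB: point load 33 at a = 4.5: Pab(L + a)/(6LEI) = 167.1/EI
  span BC: point load 119 at a = 7.88: Pab(L + b)/(6LEI) = 196.8/EI
  relative rotation θ_0 = (167.1 + 196.8)/EI = 363.9/EI
A unit hogging moment at B produces rotation L₁/(3EI) + L₂/(3EI) = 6/EI.
Compatibility: M_B·(L₁+L₂)/(3EI) = θ_0, giving M_B = 60.65 kip·ft (hogging).

M_B = 60.65 kip·ft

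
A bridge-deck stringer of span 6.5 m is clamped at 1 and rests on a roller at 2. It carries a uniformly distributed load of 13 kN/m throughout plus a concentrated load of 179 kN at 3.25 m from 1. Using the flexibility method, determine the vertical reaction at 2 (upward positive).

Choose R_2 as the redundant. The primary structure is the cantilever fixed at 1.
Primary-structure tip deflection at 2 by superposition:
  UDL 13: wL⁴/(8EI) = 2901/EI
  point load 179 at a = 3.25: Pa²(3L − a)/(6EI) = 5121/EI
  δ_0 = 8021/EI
Tip deflection under a unit load at 2: L³/(3EI) = 91.54/EI.
The prop prevents deflection at 2: R_2 = δ_0/δ_{22} = 8021/91.54 = 87.62 kN.

R_2 = 87.62 kN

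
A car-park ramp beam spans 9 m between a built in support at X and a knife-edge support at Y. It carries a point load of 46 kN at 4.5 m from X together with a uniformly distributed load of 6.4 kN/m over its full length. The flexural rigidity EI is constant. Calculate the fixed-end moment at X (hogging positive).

Take the reaction at Y as the redundant and release it; the primary structure is a cantilever fixed at X.
Free-end deflection of the primary structure under the applied loading (downward +):
  point load 46 at a = 4.5: Pa²(3L − a)/(6EI) = 3493/EI
  UDL 6.4: wL⁴/(8EI) = 5249/EI
  δ_0 = 8742/EI
Flexibility coefficient — unit upward force at Y: δ_{YY} = L³/(3EI) = 243/EI.
Compatibility at Y: δ_0 − R_Y·δ_{YY} = 0, so R_Y = 8742/243 = 35.98 kN.
Moment equilibrium about X: M_X = Σ(load moments about X) − R_Y·L = 466.2 − 35.98×9 = 142.4 kN·m.

M_X = 142.4 kN·m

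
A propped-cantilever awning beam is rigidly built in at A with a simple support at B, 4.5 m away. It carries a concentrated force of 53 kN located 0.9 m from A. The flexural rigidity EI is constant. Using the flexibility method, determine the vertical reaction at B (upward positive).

Choose R_B as the redundant. The primary structure is the cantilever fixed at A.
Downward deflection at the released point B due to the loads:
  point load 53 at a = 0.9: Pa²(3L − a)/(6EI) = 90.15/EI
Flexibility coefficient — unit upward force at B: δ_{BB} = L³/(3EI) = 30.38/EI.
Compatibility at B: δ_0 − R_B·δ_{BB} = 0, so R_B = 90.15/30.38 = 2.968 kN.

R_B = 2.968 kN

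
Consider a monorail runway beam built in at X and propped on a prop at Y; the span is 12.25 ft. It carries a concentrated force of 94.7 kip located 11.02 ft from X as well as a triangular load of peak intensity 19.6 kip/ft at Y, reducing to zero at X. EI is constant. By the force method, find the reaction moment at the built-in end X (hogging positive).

M_X = 229.2 kip·ft

Remove the prop at Y; the released (primary) structure is a cantilever built in at X.
Free-end deflection of the primary structure under the applied loading (downward +):
  point load 94.7 at a = 11.02: Pa²(3L − a)/(6EI) = 49318/EI
  triangular load, peak 19.6 at the free end: 11w₀L⁴/(120EI) = 40459/EI
  δ_0 = 89776/EI
Flexibility coefficient — unit upward force at Y: δ_{YY} = L³/(3EI) = 612.8/EI.
Compatibility at Y: δ_0 − R_Y·δ_{YY} = 0, so R_Y = 89776/612.8 = 146.5 kip.
Moment equilibrium about X: M_X = Σ(load moments about X) − R_Y·L = 2024 − 146.5×12.25 = 229.2 kip·ft.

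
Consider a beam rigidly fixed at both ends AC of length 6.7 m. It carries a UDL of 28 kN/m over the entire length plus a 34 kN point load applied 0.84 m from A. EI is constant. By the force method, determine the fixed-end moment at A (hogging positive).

M_A = 126.6 kN·m

Take the two fixed-end moments M_A, M_C as redundants; the released structure is the simple span AC.
Simple-span end rotations at A and C under the given loads:
  at A: UDL 28: wL³/(24EI) = 350.9/EI
  at C: UDL 28: wL³/(24EI) = 350.9/EI
  at A: point load 34 at a = 0.84: Pab(L + b)/(6LEI) = 52.29/EI
  at C: point load 34 at a = 0.84: Pab(L + a)/(6LEI) = 31.39/EI
  θ_A0 = 403.2/EI,  θ_C0 = 382.3/EI
Flexibility coefficients: a unit moment at one end gives L/(3EI) there and L/(6EI) at the far end, so f₁₁ = f₂₂ = 2.233/EI and f₁₂ = f₂₁ = 1.117/EI.
Compatibility — zero rotation at each built-in end:
  2.233 M_A + 1.117 M_C = 403.2
  1.117 M_A + 2.233 M_C = 382.3
Solving the pair gives M_A = 126.6 kN·m and M_C = 107.9 kN·m (hogging).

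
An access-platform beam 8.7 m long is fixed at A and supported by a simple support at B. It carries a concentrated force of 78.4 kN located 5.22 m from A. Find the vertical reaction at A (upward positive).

Choose R_B as the redundant. The primary structure is the cantilever fixed at A.
Downward deflection at the released point B due to the loads:
  point load 78.4 at a = 5.22: Pa²(3L − a)/(6EI) = 7434/EI
Tip deflection under a unit load at B: L³/(3EI) = 219.5/EI.
The prop prevents deflection at B: R_B = δ_0/δ_{BB} = 7434/219.5 = 33.87 kN.
Vertical equilibrium: R_A = ΣP − R_B = 78.4 − 33.87 = 44.53 kN.

R_A = 44.53 kN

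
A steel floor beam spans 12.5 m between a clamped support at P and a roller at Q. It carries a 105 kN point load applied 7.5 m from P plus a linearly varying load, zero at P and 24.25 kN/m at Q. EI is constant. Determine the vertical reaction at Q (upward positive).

R_Q = 128.7 kN

Choose R_Q as the redundant. The primary structure is the cantilever fixed at P.
Primary-structure tip deflection at Q by superposition:
  point load 105 at a = 7.5: Pa²(3L − a)/(6EI) = 29531/EI
  triangular load, peak 24.25 at the free end: 11w₀L⁴/(120EI) = 54270/EI
  δ_0 = 83802/EI
Tip deflection under a unit load at Q: L³/(3EI) = 651/EI.
The prop prevents deflection at Q: R_Q = δ_0/δ_{QQ} = 83802/651 = 128.7 kN.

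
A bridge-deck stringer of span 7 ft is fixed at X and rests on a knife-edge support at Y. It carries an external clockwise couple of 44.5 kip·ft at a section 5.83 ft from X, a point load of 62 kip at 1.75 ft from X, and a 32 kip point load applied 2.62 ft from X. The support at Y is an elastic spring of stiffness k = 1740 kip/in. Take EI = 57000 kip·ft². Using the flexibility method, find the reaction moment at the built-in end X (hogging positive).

Take the reaction at Y as the redundant and release it; the primary structure is a cantilever fixed at X.
Downward deflection at the released point Y due to the loads:
  clockwise couple 44.5 at a = 5.83: M₀a(2L − a)/(2EI) = 1060/EI
  point load 62 at a = 1.75: Pa²(3L − a)/(6EI) = 609.2/EI
  point load 32 at a = 2.62: Pa²(3L − a)/(6EI) = 672.9/EI
  δ_0 = 2342/EI
Flexibility coefficient — unit upward force at Y: δ_{YY} = L³/(3EI) = 114.3/EI.
With EI = 57000 kip·ft²: δ_0 = 0.041085 ft and δ_{YY} = 0.002006 ft/kip.
Compatibility — the spring shortens by R_Y/k under the reaction it provides: δ_0 − R_Y·δ_{YY} = R_Y/k. With 1/k = 1/(1740×12) ft/kip = 0.000048 ft/kip, R_Y = δ_0 / (δ_{YY} + 1/k) = 0.041085 / (0.002006 + 0.000048) = 20.01 kip.
Moment equilibrium about X: M_X = Σ(load moments about X) − R_Y·L = 236.8 − 20.01×7 = 96.8 kip·ft.

M_X = 96.8 kip·ft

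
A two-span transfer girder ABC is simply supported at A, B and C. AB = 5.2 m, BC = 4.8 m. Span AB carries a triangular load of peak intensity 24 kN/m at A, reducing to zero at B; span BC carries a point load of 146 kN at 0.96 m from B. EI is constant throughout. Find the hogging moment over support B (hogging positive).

Release continuity at B by inserting a hinge; the redundant is the internal moment M_B. The primary structure is two simply-supported spans AB and BC.
Discontinuity in slope at B on the released structure — sum the simple-span end rotations:
  span AB: triangular load, peak 24: 7w₀L³/(360EI) = 65.62/EI
  span BC: point load 146 at a = 0.96: Pab(L + b)/(6LEI) = 161.5/EI
  relative rotation θ_0 = (65.62 + 161.5)/EI = 227.1/EI
A unit hogging moment at B produces rotation L₁/(3EI) + L₂/(3EI) = 3.333/EI.
Slope continuity at B: θ_0 = M_B·3.333/EI, so M_B = 227.1/3.333 = 68.12 kN·m (hogging).

M_B = 68.12 kN·m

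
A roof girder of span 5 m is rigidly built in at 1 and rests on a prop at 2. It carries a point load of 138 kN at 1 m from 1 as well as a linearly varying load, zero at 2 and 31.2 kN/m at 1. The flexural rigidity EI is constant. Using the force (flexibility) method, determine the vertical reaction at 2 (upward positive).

R_2 = 23.33 kN

Take the reaction at 2 as the redundant and release it; the primary structure is a cantilever fixed at 1.
Deflection at 2 on the released cantilever, summing each load's contribution:
  point load 138 at a = 1: Pa²(3L − a)/(6EI) = 322/EI
  triangular load, peak 31.2 at the fixed end: w₀L⁴/(30EI) = 650/EI
  δ_0 = 972/EI
Flexibility coefficient — unit upward force at 2: δ_{22} = L³/(3EI) = 41.67/EI.
Compatibility at 2: δ_0 − R_2·δ_{22} = 0, so R_2 = 972/41.67 = 23.33 kN.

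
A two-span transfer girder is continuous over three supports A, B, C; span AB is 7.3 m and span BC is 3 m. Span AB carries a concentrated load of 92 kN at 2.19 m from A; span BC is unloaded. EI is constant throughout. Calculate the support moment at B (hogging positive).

M_B = 64.97 kN·m

Insert a hinge at B; M_B is the redundant, and each span becomes simply supported.
Discontinuity in slope at B on the released structure — sum the simple-span end rotations:
  span AB: point load 92 at a = 2.19: Pab(L + a)/(6LEI) = 223.1/EI
  relative rotation θ_0 = (223.1 + 0)/EI = 223.1/EI
A unit hogging moment at B produces rotation L₁/(3EI) + L₂/(3EI) = 3.433/EI.
Compatibility: M_B·(L₁+L₂)/(3EI) = θ_0, giving M_B = 64.97 kN·m (hogging).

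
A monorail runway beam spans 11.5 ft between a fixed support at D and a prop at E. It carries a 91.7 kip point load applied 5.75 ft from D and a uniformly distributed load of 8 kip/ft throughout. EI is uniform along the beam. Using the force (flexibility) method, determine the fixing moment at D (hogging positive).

M_D = 330 kip·ft

Remove the prop at E; the released (primary) structure is a cantilever built in at D.
Deflection at E on the released cantilever, summing each load's contribution:
  point load 91.7 at a = 5.75: Pa²(3L − a)/(6EI) = 14528/EI
  UDL 8: wL⁴/(8EI) = 17490/EI
  δ_0 = 32018/EI
Flexibility coefficient — unit upward force at E: δ_{EE} = L³/(3EI) = 507/EI.
The prop prevents deflection at E: R_E = δ_0/δ_{EE} = 32018/507 = 63.16 kip.
Moment equilibrium about D: M_D = Σ(load moments about D) − R_E·L = 1056 − 63.16×11.5 = 330 kip·ft.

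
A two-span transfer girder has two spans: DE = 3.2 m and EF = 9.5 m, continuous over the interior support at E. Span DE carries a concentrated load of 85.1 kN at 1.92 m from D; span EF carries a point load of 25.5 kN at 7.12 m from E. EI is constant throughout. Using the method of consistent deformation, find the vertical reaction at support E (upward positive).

R_E = 71.84 kN

Release continuity at E by inserting a hinge; the redundant is the internal moment M_E. The primary structure is two simply-supported spans DE and EF.
End slopes at the hinge E, treating each span as simply supported:
  span DE: point load 85.1 at a = 1.92: Pab(L + a)/(6LEI) = 55.77/EI
  span EF: point load 25.5 at a = 7.12: Pab(L + b)/(6LEI) = 90.06/EI
  relative rotation θ_0 = (55.77 + 90.06)/EI = 145.8/EI
A unit hogging moment at E produces rotation L₁/(3EI) + L₂/(3EI) = 4.233/EI.
Slope continuity at E: θ_0 = M_E·4.233/EI, so M_E = 145.8/4.233 = 34.45 kN·m (hogging).
Span DE, ΣM about D with M_E applied at E: R_E^{DE}·3.2 = 163.4 + 34.45, so R_E^{DE} = 61.83 kN and R_D = 85.1 − 61.83 = 23.27 kN.
Span EF, ΣM about F: R_E^{EF}·9.5 = 60.69 + 34.45, so R_E^{EF} = 10.01 kN and R_F = 25.5 − 10.01 = 15.49 kN.
R_E = 61.83 + 10.01 = 71.84 kN.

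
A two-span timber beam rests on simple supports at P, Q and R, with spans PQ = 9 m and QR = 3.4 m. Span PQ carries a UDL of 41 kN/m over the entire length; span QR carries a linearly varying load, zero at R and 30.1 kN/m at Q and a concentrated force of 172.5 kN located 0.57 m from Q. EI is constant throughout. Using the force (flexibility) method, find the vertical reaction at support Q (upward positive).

R_Q = 495.2 kN

Insert a hinge at Q; M_Q is the redundant, and each span becomes simply supported.
End slopes at the hinge Q, treating each span as simply supported:
  span PQ: UDL 41: wL³/(24EI) = 1245/EI
  span QR: triangular load, peak 30.1: w₀L³/(45EI) = 26.29/EI
  span QR: point load 172.5 at a = 0.57: Pab(L + b)/(6LEI) = 84.98/EI
  relative rotation θ_0 = (1245 + 111.3)/EI = 1357/EI
A unit hogging moment at Q produces rotation L₁/(3EI) + L₂/(3EI) = 4.133/EI.
Compatibility: M_Q·(L₁+L₂)/(3EI) = θ_0, giving M_Q = 328.2 kN·m (hogging).
Span PQ, ΣM about P with M_Q applied at Q: R_Q^{PQ}·9 = 1660 + 328.2, so R_Q^{PQ} = 221 kN and R_P = 369 − 221 = 148 kN.
Span QR, ΣM about R: R_Q^{QR}·3.4 = 604.2 + 328.2, so R_Q^{QR} = 274.2 kN and R_R = 223.7 − 274.2 = -50.56 kN.
R_Q = 221 + 274.2 = 495.2 kN.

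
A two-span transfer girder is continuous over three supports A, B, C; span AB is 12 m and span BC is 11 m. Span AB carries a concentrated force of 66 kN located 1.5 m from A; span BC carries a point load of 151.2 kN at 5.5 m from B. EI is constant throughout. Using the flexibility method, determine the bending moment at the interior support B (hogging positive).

Release continuity at B by inserting a hinge; the redundant is the internal moment M_B. The primary structure is two simply-supported spans AB and BC.
End slopes at the hinge B, treating each span as simply supported:
  span AB: point load 66 at a = 1.5: Pab(L + a)/(6LEI) = 194.9/EI
  span BC: point load 151.2 at a = 5.5: Pab(L + b)/(6LEI) = 1143/EI
  relative rotation θ_0 = (194.9 + 1143)/EI = 1338/EI
A unit hogging moment at B produces rotation L₁/(3EI) + L₂/(3EI) = 7.667/EI.
Compatibility: M_B·(L₁+L₂)/(3EI) = θ_0, giving M_B = 174.6 kN·m (hogging).

M_B = 174.6 kN·m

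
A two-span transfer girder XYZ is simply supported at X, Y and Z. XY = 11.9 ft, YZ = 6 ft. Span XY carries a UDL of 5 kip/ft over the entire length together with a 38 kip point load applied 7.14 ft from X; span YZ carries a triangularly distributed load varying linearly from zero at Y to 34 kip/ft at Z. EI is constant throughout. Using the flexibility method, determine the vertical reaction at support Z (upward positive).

R_Z = 44.58 kip

Insert a hinge at Y; M_Y is the redundant, and each span becomes simply supported.
End slopes at the hinge Y, treating each span as simply supported:
  span XY: UDL 5: wL³/(24EI) = 351.1/EI
  span XY: point load 38 at a = 7.14: Pab(L + a)/(6LEI) = 344.4/EI
  span YZ: triangular load, peak 34: 7w₀L³/(360EI) = 142.8/EI
  relative rotation θ_0 = (695.5 + 142.8)/EI = 838.3/EI
A unit hogging moment at Y produces rotation L₁/(3EI) + L₂/(3EI) = 5.967/EI.
Slope continuity at Y: θ_0 = M_Y·5.967/EI, so M_Y = 838.3/5.967 = 140.5 kip·ft (hogging).
Span YZ, ΣM about Z: R_Y^{YZ}·6 = 204 + 140.5, so R_Y^{YZ} = 57.42 kip and R_Z = 102 − 57.42 = 44.58 kip.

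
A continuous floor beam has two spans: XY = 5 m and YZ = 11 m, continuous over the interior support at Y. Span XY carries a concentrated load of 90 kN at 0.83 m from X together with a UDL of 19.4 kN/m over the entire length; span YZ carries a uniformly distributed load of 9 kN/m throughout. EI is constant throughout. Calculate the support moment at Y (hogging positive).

M_Y = 123.9 kN·m

Take M_Y as the redundant. Released structure: two simple spans XY and YZ with a hinge at Y.
Discontinuity in slope at Y on the released structure — sum the simple-span end rotations:
  span XY: point load 90 at a = 0.83: Pab(L + a)/(6LEI) = 60.53/EI
  span XY: UDL 19.4: wL³/(24EI) = 101/EI
  span YZ: UDL 9: wL³/(24EI) = 499.1/EI
  relative rotation θ_0 = (161.6 + 499.1)/EI = 660.7/EI
A unit hogging moment at Y produces rotation L₁/(3EI) + L₂/(3EI) = 5.333/EI.
Slope continuity at Y: θ_0 = M_Y·5.333/EI, so M_Y = 660.7/5.333 = 123.9 kN·m (hogging).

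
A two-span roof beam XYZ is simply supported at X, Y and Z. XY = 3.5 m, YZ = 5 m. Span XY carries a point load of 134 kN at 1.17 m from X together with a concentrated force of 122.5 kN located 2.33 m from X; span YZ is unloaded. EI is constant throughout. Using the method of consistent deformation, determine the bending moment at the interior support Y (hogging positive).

M_Y = 61.39 kN·m

Take M_Y as the redundant. Released structure: two simple spans XY and YZ with a hinge at Y.
Rotations at Y on the released spans (each span's end-slope, ×1/EI):
  span XY: point load 134 at a = 1.17: Pab(L + a)/(6LEI) = 81.24/EI
  span XY: point load 122.5 at a = 2.33: Pab(L + a)/(6LEI) = 92.71/EI
  relative rotation θ_0 = (173.9 + 0)/EI = 173.9/EI
A unit hogging moment at Y produces rotation L₁/(3EI) + L₂/(3EI) = 2.833/EI.
Compatibility: M_Y·(L₁+L₂)/(3EI) = θ_0, giving M_Y = 61.39 kN·m (hogging).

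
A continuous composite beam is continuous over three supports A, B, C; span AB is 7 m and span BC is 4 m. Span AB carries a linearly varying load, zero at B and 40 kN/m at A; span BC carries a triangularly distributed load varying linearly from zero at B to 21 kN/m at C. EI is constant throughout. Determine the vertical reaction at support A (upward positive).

Release continuity at B by inserting a hinge; the redundant is the internal moment M_B. The primary structure is two simply-supported spans AB and BC.
Discontinuity in slope at B on the released structure — sum the simple-span end rotations:
  span AB: triangular load, peak 40: 7w₀L³/(360EI) = 266.8/EI
  span BC: triangular load, peak 21: 7w₀L³/(360EI) = 26.13/EI
  relative rotation θ_0 = (266.8 + 26.13)/EI = 292.9/EI
A unit hogging moment at B produces rotation L₁/(3EI) + L₂/(3EI) = 3.667/EI.
Compatibility: M_B·(L₁+L₂)/(3EI) = θ_0, giving M_B = 79.88 kN·m (hogging).
Span AB, ΣM about A with M_B applied at B: R_B^{AB}·7 = 326.7 + 79.88, so R_B^{AB} = 58.08 kN and R_A = 140 − 58.08 = 81.92 kN.

R_A = 81.92 kN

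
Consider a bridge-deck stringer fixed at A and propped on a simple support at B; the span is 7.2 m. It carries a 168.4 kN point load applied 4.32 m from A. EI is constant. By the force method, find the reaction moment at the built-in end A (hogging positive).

Remove the prop at B; the released (primary) structure is a cantilever built in at A.
Deflection at B on the released cantilever, summing each load's contribution:
  point load 168.4 at a = 4.32: Pa²(3L − a)/(6EI) = 9051/EI
Flexibility coefficient — unit upward force at B: δ_{BB} = L³/(3EI) = 124.4/EI.
The prop prevents deflection at B: R_B = δ_0/δ_{BB} = 9051/124.4 = 72.75 kN.
Moment equilibrium about A: M_A = Σ(load moments about A) − R_B·L = 727.5 − 72.75×7.2 = 203.7 kN·m.

M_A = 203.7 kN·m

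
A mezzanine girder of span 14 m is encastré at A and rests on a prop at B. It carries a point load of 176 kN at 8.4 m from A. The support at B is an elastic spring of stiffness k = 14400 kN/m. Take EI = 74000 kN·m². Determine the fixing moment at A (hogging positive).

M_A = 419.9 kN·m

Release the roller at B. Primary structure: cantilever fixed at A.
Free-end deflection of the primary structure under the applied loading (downward +):
  point load 176 at a = 8.4: Pa²(3L − a)/(6EI) = 69544/EI
Tip deflection under a unit load at B: L³/(3EI) = 914.7/EI.
With EI = 74000 kN·m²: δ_0 = 0.93978 m and δ_{BB} = 0.01236 m/kN.
Compatibility — the spring shortens by R_B/k under the reaction it provides: δ_0 − R_B·δ_{BB} = R_B/k. With 1/k = 0.000069 m/kN, R_B = δ_0 / (δ_{BB} + 1/k) = 0.93978 / (0.01236 + 0.000069) = 75.61 kN.
Moment equilibrium about A: M_A = Σ(load moments about A) − R_B·L = 1478 − 75.61×14 = 419.9 kN·m.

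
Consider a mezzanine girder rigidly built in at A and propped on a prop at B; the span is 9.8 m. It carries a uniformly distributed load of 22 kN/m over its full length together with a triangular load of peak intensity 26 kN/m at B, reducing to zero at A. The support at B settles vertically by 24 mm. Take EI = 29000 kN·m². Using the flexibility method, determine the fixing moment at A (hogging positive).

Take the reaction at B as the redundant and release it; the primary structure is a cantilever fixed at A.
Primary-structure tip deflection at B by superposition:
  UDL 22: wL⁴/(8EI) = 25365/EI
  triangular load, peak 26 at the free end: 11w₀L⁴/(120EI) = 21983/EI
  δ_0 = 47348/EI
Tip deflection under a unit load at B: L³/(3EI) = 313.7/EI.
With EI = 29000 kN·m²: δ_0 = 1.6327 m and δ_{BB} = 0.010818 m/kN.
Compatibility — the beam at B must follow the support down by 0.024 m: δ_0 − R_B·δ_{BB} = 0.024, so R_B = (1.6327 − 0.024)/0.010818 = 148.7 kN.
Moment equilibrium about A: M_A = Σ(load moments about A) − R_B·L = 1889 − 148.7×9.8 = 431.5 kN·m.

M_A = 431.5 kN·m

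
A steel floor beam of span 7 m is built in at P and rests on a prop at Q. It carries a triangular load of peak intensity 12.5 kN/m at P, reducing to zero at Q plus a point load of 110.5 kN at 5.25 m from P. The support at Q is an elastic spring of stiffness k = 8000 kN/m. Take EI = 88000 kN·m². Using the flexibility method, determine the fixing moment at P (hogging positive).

Take the reaction at Q as the redundant and release it; the primary structure is a cantilever fixed at P.
Free-end deflection of the primary structure under the applied loading (downward +):
  triangular load, peak 12.5 at the fixed end: w₀L⁴/(30EI) = 1000/EI
  point load 110.5 at a = 5.25: Pa²(3L − a)/(6EI) = 7995/EI
  δ_0 = 8995/EI
Flexibility coefficient — unit upward force at Q: δ_{QQ} = L³/(3EI) = 114.3/EI.
With EI = 88000 kN·m²: δ_0 = 0.10222 m and δ_{QQ} = 0.001299 m/kN.
Compatibility — the spring shortens by R_Q/k under the reaction it provides: δ_0 − R_Q·δ_{QQ} = R_Q/k. With 1/k = 0.000125 m/kN, R_Q = δ_0 / (δ_{QQ} + 1/k) = 0.10222 / (0.001299 + 0.000125) = 71.77 kN.
Moment equilibrium about P: M_P = Σ(load moments about P) − R_Q·L = 682.2 − 71.77×7 = 179.8 kN·m.

M_P = 179.8 kN·m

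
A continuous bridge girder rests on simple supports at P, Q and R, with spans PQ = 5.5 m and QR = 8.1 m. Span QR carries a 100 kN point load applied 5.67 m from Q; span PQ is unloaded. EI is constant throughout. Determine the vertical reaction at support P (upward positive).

Take M_Q as the redundant. Released structure: two simple spans PQ and QR with a hinge at Q.
Rotations at Q on the released spans (each span's end-slope, ×1/EI):
  span QR: point load 100 at a = 5.67: Pab(L + b)/(6LEI) = 298.5/EI
  relative rotation θ_0 = (0 + 298.5)/EI = 298.5/EI
A unit hogging moment at Q produces rotation L₁/(3EI) + L₂/(3EI) = 4.533/EI.
Compatibility: M_Q·(L₁+L₂)/(3EI) = θ_0, giving M_Q = 65.85 kN·m (hogging).
Span PQ, ΣM about P with M_Q applied at Q: R_Q^{PQ}·5.5 = 0 + 65.85, so R_Q^{PQ} = 11.97 kN and R_P = 0 − 11.97 = -11.97 kN.

R_P = -11.97 kN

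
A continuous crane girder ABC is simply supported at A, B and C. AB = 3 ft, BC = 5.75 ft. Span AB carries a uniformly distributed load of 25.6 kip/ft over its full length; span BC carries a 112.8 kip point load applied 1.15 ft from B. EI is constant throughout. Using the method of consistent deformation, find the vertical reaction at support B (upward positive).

Release continuity at B by inserting a hinge; the redundant is the internal moment M_B. The primary structure is two simply-supported spans AB and BC.
End slopes at the hinge B, treating each span as simply supported:
  span AB: UDL 25.6: wL³/(24EI) = 28.8/EI
  span BC: point load 112.8 at a = 1.15: Pab(L + b)/(6LEI) = 179/EI
  relative rotation θ_0 = (28.8 + 179)/EI = 207.8/EI
A unit hogging moment at B produces rotation L₁/(3EI) + L₂/(3EI) = 2.917/EI.
Slope continuity at B: θ_0 = M_B·2.917/EI, so M_B = 207.8/2.917 = 71.25 kip·ft (hogging).
Span AB, ΣM about A with M_B applied at B: R_B^{AB}·3 = 115.2 + 71.25, so R_B^{AB} = 62.15 kip and R_A = 76.8 − 62.15 = 14.65 kip.
Span BC, ΣM about C: R_B^{BC}·5.75 = 518.9 + 71.25, so R_B^{BC} = 102.6 kip and R_C = 112.8 − 102.6 = 10.17 kip.
R_B = 62.15 + 102.6 = 164.8 kip.

R_B = 164.8 kip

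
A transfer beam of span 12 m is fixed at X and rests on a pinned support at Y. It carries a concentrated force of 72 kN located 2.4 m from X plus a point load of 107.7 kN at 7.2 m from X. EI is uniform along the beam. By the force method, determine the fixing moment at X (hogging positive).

Remove the prop at Y; the released (primary) structure is a cantilever built in at X.
Primary-structure tip deflection at Y by superposition:
  point load 72 at a = 2.4: Pa²(3L − a)/(6EI) = 2322/EI
  point load 107.7 at a = 7.2: Pa²(3L − a)/(6EI) = 26799/EI
  δ_0 = 29122/EI
Tip deflection under a unit load at Y: L³/(3EI) = 576/EI.
Compatibility at Y: δ_0 − R_Y·δ_{YY} = 0, so R_Y = 29122/576 = 50.56 kN.
Moment equilibrium about X: M_X = Σ(load moments about X) − R_Y·L = 948.2 − 50.56×12 = 341.5 kN·m.

M_X = 341.5 kN·m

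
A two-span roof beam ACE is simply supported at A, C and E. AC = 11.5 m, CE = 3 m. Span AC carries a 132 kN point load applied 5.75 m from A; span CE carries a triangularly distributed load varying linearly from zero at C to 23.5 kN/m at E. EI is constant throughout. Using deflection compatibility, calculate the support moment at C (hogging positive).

M_C = 228.3 kN·m

Insert a hinge at C; M_C is the redundant, and each span becomes simply supported.
End slopes at the hinge C, treating each span as simply supported:
  span AC: point load 132 at a = 5.75: Pab(L + a)/(6LEI) = 1091/EI
  span CE: triangular load, peak 23.5: 7w₀L³/(360EI) = 12.34/EI
  relative rotation θ_0 = (1091 + 12.34)/EI = 1103/EI
A unit hogging moment at C produces rotation L₁/(3EI) + L₂/(3EI) = 4.833/EI.
Compatibility: M_C·(L₁+L₂)/(3EI) = θ_0, giving M_C = 228.3 kN·m (hogging).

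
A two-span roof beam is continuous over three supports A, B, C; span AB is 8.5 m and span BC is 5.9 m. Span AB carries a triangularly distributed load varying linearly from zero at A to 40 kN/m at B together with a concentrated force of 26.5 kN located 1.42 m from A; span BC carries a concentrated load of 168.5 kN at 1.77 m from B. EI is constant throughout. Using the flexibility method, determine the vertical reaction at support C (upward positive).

Insert a hinge at B; M_B is the redundant, and each span becomes simply supported.
End slopes at the hinge B, treating each span as simply supported:
  span AB: triangular load, peak 40: w₀L³/(45EI) = 545.9/EI
  span AB: point load 26.5 at a = 1.42: Pab(L + a)/(6LEI) = 51.82/EI
  span BC: point load 168.5 at a = 1.77: Pab(L + b)/(6LEI) = 349/EI
  relative rotation θ_0 = (597.7 + 349)/EI = 946.7/EI
A unit hogging moment at B produces rotation L₁/(3EI) + L₂/(3EI) = 4.8/EI.
Slope continuity at B: θ_0 = M_B·4.8/EI, so M_B = 946.7/4.8 = 197.2 kN·m (hogging).
Span BC, ΣM about C: R_B^{BC}·5.9 = 695.9 + 197.2, so R_B^{BC} = 151.4 kN and R_C = 168.5 − 151.4 = 17.12 kN.

R_C = 17.12 kN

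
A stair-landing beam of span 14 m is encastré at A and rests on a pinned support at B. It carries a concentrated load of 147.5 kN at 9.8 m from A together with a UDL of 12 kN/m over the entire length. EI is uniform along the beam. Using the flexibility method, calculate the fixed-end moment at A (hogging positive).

M_A = 575.9 kN·m

Take the reaction at B as the redundant and release it; the primary structure is a cantilever fixed at A.
Primary-structure tip deflection at B by superposition:
  point load 147.5 at a = 9.8: Pa²(3L − a)/(6EI) = 76024/EI
  UDL 12: wL⁴/(8EI) = 57624/EI
  δ_0 = 133648/EI
Tip deflection under a unit load at B: L³/(3EI) = 914.7/EI.
The prop prevents deflection at B: R_B = δ_0/δ_{BB} = 133648/914.7 = 146.1 kN.
Moment equilibrium about A: M_A = Σ(load moments about A) − R_B·L = 2622 − 146.1×14 = 575.9 kN·m.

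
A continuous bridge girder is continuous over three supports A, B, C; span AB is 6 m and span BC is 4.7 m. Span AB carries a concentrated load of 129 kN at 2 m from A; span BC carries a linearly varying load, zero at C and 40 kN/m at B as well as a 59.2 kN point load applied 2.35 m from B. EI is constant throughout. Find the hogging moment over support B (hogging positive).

Take M_B as the redundant. Released structure: two simple spans AB and BC with a hinge at B.
Rotations at B on the released spans (each span's end-slope, ×1/EI):
  span AB: point load 129 at a = 2: Pab(L + a)/(6LEI) = 229.3/EI
  span BC: triangular load, peak 40: w₀L³/(45EI) = 92.29/EI
  span BC: point load 59.2 at a = 2.35: Pab(L + b)/(6LEI) = 81.73/EI
  relative rotation θ_0 = (229.3 + 174)/EI = 403.4/EI
A unit hogging moment at B produces rotation L₁/(3EI) + L₂/(3EI) = 3.567/EI.
Compatibility: M_B·(L₁+L₂)/(3EI) = θ_0, giving M_B = 113.1 kN·m (hogging).

M_B = 113.1 kN·m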